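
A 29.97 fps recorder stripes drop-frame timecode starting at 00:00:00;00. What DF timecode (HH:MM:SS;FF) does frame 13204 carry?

Ten DF minutes hold 17982 frames, so frame 13204 lies in block 0 (frames 0–17981) with 13204 frames into that block.
The block's first minute is 1800 frames and the rest 1798 each; 13204 frames reaches minute 7, so 0 × 18 + 7 × 2 = 14 labels have been skipped so far.
Adding those back, label number 13204 + 14 = 13218 at 30 labels/s is 440 s + 18 f = 0 h 7 min 20 s frame 18, i.e. 00:07:20;18.

00:07:20;18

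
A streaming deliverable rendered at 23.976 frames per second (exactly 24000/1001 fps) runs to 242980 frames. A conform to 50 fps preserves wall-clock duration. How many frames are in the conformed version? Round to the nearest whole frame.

506715 frames

Frames at target rate = 242980 × (50) / (24000/1001) = 12161149/24 ≈ 506714.542.
Nearest whole frame: 506715.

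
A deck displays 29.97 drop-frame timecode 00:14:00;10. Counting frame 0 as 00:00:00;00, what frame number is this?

25184

Complete 10-minute blocks: 1, each 17982 frames → 17982.
Remaining 4 whole minutes in the current block: 1800 + 3 × 1798 = 7194 frames.
Within the current minute: 0 × 30 + 10 − 2 = 8 (labels ;00/;01 skipped at this minute). Total = 17982 + 7194 + 8 = 25184.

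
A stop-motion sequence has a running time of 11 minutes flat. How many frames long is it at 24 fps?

15840 frames

11 min = 660 s.
Frames = 660 × 24 = 15840.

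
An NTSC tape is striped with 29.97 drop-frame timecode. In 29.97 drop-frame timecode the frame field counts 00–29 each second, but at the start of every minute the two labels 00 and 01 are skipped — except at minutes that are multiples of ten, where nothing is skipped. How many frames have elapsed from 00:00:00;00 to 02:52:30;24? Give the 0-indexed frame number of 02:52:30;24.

Complete 10-minute blocks: 17, each 17982 frames → 305694.
Remaining 2 whole minutes in the current block: 1800 + 1 × 1798 = 3598 frames.
Within the current minute: 30 × 30 + 24 − 2 = 922 (labels ;00/;01 skipped at this minute). Total = 305694 + 3598 + 922 = 310214.

310214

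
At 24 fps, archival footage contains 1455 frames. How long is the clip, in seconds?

Running time = 1455 / (24) = 60.625 s.

60.625 seconds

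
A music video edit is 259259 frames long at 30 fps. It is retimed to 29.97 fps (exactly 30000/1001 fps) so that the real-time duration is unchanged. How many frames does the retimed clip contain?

Target frames = source frames × (target rate / source rate) = 259259 × (30000/1001)/(30) = 259259 × 1000/1001 = 259000.

259000 frames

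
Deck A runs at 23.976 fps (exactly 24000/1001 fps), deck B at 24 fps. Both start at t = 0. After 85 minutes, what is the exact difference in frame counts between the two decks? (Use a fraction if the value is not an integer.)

122400/1001 frames

85 min = 5100 s.
A emits 24000/1001 × 5100 = 122400000/1001 frames; B emits 24 × 5100 = 122400.
Difference = 122400/1001 frames (≈ 122.2777); B is ahead of A.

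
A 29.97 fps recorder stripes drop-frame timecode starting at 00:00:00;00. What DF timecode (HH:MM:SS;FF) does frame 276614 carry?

02:33:49;20

Ten DF minutes hold 17982 frames, so frame 276614 lies in block 15 (frames 269730–287711) with 6884 frames into that block.
The block's first minute is 1800 frames and the rest 1798 each; 6884 frames reaches minute 3, so 15 × 18 + 3 × 2 = 276 labels have been skipped so far.
Adding those back, label number 276614 + 276 = 276890 at 30 labels/s is 9229 s + 20 f = 2 h 33 min 49 s frame 20, i.e. 02:33:49;20.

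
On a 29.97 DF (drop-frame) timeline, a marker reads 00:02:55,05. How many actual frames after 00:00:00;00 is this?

5251

Complete 10-minute blocks: 0, each 17982 frames → 0.
Remaining 2 whole minutes in the current block: 1800 + 1 × 1798 = 3598 frames.
Within the current minute: 55 × 30 + 5 − 2 = 1653 (labels ;00/;01 skipped at this minute). Total = 0 + 3598 + 1653 = 5251.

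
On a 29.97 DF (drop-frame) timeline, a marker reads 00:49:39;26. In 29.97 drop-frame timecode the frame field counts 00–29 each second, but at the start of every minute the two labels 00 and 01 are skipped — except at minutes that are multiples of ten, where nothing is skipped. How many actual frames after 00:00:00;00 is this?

89306

As if non-drop at 30 labels/s: (0 × 3600 + 49 × 60 + 39) × 30 + 26 = 89396.
Minute boundaries passed: 49; those not divisible by 10: 49 − 4 = 45; dropped labels = 2 × 45 = 90.
Actual frame index = 89396 − 90 = 89306.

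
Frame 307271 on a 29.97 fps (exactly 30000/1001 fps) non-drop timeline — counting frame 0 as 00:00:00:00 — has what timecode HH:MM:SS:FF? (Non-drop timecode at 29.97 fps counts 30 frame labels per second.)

02:50:42:11

307271 ÷ 30 = 10242 full seconds, remainder 11 frames.
10242 s = 2 h 50 min 42 s.
Timecode: 02:50:42:11.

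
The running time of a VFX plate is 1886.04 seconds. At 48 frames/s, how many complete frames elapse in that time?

90529 frames

Frames = 1886.04 × 48 = 2263248/25 ≈ 90529.9200.
Complete frames: 90529.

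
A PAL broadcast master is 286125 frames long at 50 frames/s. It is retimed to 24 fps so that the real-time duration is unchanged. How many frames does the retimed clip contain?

137340 frames

Target frames = source frames × (target rate / source rate) = 286125 × (24)/(50) = 286125 × 12/25 = 137340.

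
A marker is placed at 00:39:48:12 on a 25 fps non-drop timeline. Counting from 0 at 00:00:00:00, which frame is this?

frame 59712

Total seconds to the label: (0 × 3600 + 39 × 60 + 48) = 2388.
Frame index = 2388 × 25 + 12 = 59712.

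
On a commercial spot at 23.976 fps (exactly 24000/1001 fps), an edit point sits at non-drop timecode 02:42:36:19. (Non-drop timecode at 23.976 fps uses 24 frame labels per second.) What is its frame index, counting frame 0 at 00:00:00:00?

Total seconds to the label: (2 × 3600 + 42 × 60 + 36) = 9756.
Frame index = 9756 × 24 + 19 = 234163.

frame 234163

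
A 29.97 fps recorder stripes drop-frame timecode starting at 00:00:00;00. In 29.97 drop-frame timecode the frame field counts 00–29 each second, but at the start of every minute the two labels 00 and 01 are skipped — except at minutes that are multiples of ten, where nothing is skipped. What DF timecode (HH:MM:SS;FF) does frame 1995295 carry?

Ten DF minutes hold 17982 frames, so frame 1995295 lies in block 110 (frames 1978020–1996001) with 17275 frames into that block.
The block's first minute is 1800 frames and the rest 1798 each; 17275 frames reaches minute 9, so 110 × 18 + 9 × 2 = 1998 labels have been skipped so far.
Adding those back, label number 1995295 + 1998 = 1997293 at 30 labels/s is 66576 s + 13 f = 18 h 29 min 36 s frame 13, i.e. 18:29:36;13.

18:29:36;13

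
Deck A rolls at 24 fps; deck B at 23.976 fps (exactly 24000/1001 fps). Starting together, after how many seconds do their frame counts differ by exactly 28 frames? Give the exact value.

The gap grows by |24000/1001 − 24| = 24/1001 frames per second.
Time for a 28-frame gap: 28 ÷ (24/1001) = 7007/6 s.

7007/6 seconds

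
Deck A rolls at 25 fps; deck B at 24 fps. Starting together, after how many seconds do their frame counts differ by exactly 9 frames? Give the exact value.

9 seconds

The gap grows by |24 − 25| = 1 frame per second.
Time for a 9-frame gap: 9 ÷ (1) = 9 s.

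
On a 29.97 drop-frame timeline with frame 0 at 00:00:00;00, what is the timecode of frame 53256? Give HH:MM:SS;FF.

00:29:37;00

Each 10-minute DF block holds 10 × 60 × 30 − 9 × 2 = 17982 frames. 53256 ÷ 17982 → 2 full blocks, remainder 17292.
Within the partial block the first minute is 1800 frames and each further minute 1798, so 9 further minute boundaries passed. Total skipped labels = 18 × 2 + 2 × 9 = 54.
Non-drop label index = 53256 + 54 = 53310; at 30 labels/s that is 00:29:37:00, i.e. DF 00:29:37;00.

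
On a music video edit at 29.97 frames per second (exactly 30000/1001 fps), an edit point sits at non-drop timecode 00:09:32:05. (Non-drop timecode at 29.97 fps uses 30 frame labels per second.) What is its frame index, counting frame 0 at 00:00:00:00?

Total seconds to the label: (0 × 3600 + 9 × 60 + 32) = 572.
Frame index = 572 × 30 + 5 = 17165.

frame 17165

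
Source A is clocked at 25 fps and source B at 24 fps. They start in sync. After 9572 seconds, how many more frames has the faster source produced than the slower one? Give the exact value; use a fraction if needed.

A emits 25 × 9572 = 239300 frames; B emits 24 × 9572 = 229728.
Difference = 9572 frames; B is behind A.

9572 frames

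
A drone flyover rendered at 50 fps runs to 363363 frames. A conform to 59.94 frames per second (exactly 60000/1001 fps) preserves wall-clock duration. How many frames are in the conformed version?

435600 frames

Target frames = source frames × (target rate / source rate) = 363363 × (60000/1001)/(50) = 363363 × 1200/1001 = 435600.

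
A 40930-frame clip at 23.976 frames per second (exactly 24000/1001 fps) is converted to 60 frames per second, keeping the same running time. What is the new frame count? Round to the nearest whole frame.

102427 frames

Frames at target rate = 40930 × (60) / (24000/1001) = 4097093/40 ≈ 102427.325.
Nearest whole frame: 102427.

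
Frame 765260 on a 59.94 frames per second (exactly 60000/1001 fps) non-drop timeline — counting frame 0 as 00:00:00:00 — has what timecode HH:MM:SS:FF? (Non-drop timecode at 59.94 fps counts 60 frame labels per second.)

03:32:34:20

765260 ÷ 60 = 12754 full seconds, remainder 20 frames.
12754 s = 3 h 32 min 34 s.
Timecode: 03:32:34:20.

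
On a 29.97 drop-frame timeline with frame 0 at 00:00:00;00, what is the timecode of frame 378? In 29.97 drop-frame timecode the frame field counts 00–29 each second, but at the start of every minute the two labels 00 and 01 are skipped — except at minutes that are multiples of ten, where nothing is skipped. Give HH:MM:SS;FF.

00:00:12;18

Ten DF minutes hold 17982 frames, so frame 378 lies in block 0 (frames 0–17981) with 378 frames into that block.
The block's first minute is 1800 frames and the rest 1798 each; 378 frames reaches minute 0, so 0 × 18 + 0 × 2 = 0 labels have been skipped so far.
Adding those back, label number 378 + 0 = 378 at 30 labels/s is 12 s + 18 f = 0 h 0 min 12 s frame 18, i.e. 00:00:12;18.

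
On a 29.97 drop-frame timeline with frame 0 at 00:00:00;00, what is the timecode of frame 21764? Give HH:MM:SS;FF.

00:12:06;06

Each 10-minute DF block holds 10 × 60 × 30 − 9 × 2 = 17982 frames. 21764 ÷ 17982 → 1 full block, remainder 3782.
Within the partial block the first minute is 1800 frames and each further minute 1798, so 2 further minute boundaries passed. Total skipped labels = 18 × 1 + 2 × 2 = 22.
Non-drop label index = 21764 + 22 = 21786; at 30 labels/s that is 00:12:06:06, i.e. DF 00:12:06;06.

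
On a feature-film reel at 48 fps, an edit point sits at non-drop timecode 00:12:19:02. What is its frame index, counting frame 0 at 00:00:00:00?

Total seconds to the label: (0 × 3600 + 12 × 60 + 19) = 739.
Frame index = 739 × 48 + 2 = 35474.

35474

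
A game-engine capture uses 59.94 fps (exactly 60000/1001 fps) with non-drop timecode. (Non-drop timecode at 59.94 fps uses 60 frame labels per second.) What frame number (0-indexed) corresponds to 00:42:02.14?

frame 151334

Total seconds to the label: (0 × 3600 + 42 × 60 + 2) = 2522.
Frame index = 2522 × 60 + 14 = 151334.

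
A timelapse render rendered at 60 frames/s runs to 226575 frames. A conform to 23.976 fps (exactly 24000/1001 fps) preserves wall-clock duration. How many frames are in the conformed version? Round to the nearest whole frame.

90539 frames

Frames at target rate = 226575 × (24000/1001) / (60) = 90630000/1001 ≈ 90539.461.
Nearest whole frame: 90539.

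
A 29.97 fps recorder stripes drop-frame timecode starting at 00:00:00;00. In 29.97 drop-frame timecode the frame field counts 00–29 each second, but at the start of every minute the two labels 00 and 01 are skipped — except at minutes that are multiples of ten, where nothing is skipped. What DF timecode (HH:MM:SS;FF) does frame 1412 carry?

Ten DF minutes hold 17982 frames, so frame 1412 lies in block 0 (frames 0–17981) with 1412 frames into that block.
The block's first minute is 1800 frames and the rest 1798 each; 1412 frames reaches minute 0, so 0 × 18 + 0 × 2 = 0 labels have been skipped so far.
Adding those back, label number 1412 + 0 = 1412 at 30 labels/s is 47 s + 2 f = 0 h 0 min 47 s frame 2, i.e. 00:00:47;02.

00:00:47;02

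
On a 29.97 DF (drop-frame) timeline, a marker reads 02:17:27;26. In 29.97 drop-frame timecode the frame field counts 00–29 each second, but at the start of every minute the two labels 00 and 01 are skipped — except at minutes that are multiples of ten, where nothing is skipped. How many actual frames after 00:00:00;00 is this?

As if non-drop at 30 labels/s: (2 × 3600 + 17 × 60 + 27) × 30 + 26 = 247436.
Minute boundaries passed: 137; those not divisible by 10: 137 − 13 = 124; dropped labels = 2 × 124 = 248.
Actual frame index = 247436 − 248 = 247188.

247188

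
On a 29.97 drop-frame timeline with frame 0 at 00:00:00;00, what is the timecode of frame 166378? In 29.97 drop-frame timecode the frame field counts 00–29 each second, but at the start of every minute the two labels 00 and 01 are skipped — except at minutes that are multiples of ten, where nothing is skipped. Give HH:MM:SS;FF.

01:32:31;14

Each 10-minute DF block holds 10 × 60 × 30 − 9 × 2 = 17982 frames. 166378 ÷ 17982 → 9 full blocks, remainder 4540.
Within the partial block the first minute is 1800 frames and each further minute 1798, so 2 further minute boundaries passed. Total skipped labels = 18 × 9 + 2 × 2 = 166.
Non-drop label index = 166378 + 166 = 166544; at 30 labels/s that is 01:32:31:14, i.e. DF 01:32:31;14.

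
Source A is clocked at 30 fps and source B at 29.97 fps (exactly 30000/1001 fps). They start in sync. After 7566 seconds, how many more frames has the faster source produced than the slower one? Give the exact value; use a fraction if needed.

17460/77 frames

A emits 30 × 7566 = 226980 frames; B emits 30000/1001 × 7566 = 17460000/77.
Difference = 17460/77 frames (≈ 226.7532); B is behind A.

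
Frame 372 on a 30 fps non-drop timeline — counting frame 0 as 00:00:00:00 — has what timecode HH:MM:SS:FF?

00:00:12:12

372 ÷ 30 = 12 full seconds, remainder 12 frames.
12 s = 0 h 0 min 12 s.
Timecode: 00:00:12:12.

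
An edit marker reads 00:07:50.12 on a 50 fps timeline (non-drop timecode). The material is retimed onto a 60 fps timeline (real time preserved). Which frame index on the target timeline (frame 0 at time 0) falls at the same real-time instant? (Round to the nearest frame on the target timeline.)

Source frame index: (0×3600 + 7×60 + 50) × 50 + 12 = 23512.
Real time: 23512 / (50) = 11756/25 s.
Target frame: (11756/25) × (60) = 141072/5 ≈ 28214.400 → 28214.

frame 28214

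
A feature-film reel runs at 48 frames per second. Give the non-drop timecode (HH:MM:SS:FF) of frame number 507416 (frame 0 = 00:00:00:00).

02:56:11:08

507416 ÷ 48 = 10571 full seconds, remainder 8 frames.
10571 s = 2 h 56 min 11 s.
Timecode: 02:56:11:08.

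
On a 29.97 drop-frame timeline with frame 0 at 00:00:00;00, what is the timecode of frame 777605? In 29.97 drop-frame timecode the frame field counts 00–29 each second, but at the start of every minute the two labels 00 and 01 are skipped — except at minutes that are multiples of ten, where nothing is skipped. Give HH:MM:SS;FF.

07:12:26;03

Each 10-minute DF block holds 10 × 60 × 30 − 9 × 2 = 17982 frames. 777605 ÷ 17982 → 43 full blocks, remainder 4379.
Within the partial block the first minute is 1800 frames and each further minute 1798, so 2 further minute boundaries passed. Total skipped labels = 18 × 43 + 2 × 2 = 778.
Non-drop label index = 777605 + 778 = 778383; at 30 labels/s that is 07:12:26:03, i.e. DF 07:12:26;03.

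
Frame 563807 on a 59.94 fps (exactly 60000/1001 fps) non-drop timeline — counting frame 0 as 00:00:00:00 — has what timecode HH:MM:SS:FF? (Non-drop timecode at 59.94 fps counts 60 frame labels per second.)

563807 ÷ 60 = 9396 full seconds, remainder 47 frames.
9396 s = 2 h 36 min 36 s.
Timecode: 02:36:36:47.

02:36:36:47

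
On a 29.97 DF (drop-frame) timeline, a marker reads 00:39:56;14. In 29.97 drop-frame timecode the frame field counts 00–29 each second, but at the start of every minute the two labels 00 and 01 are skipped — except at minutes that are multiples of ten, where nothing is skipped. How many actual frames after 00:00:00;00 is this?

Complete 10-minute blocks: 3, each 17982 frames → 53946.
Remaining 9 whole minutes in the current block: 1800 + 8 × 1798 = 16184 frames.
Within the current minute: 56 × 30 + 14 − 2 = 1692 (labels ;00/;01 skipped at this minute). Total = 53946 + 16184 + 1692 = 71822.

71822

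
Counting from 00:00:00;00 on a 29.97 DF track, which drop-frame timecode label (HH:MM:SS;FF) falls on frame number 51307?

Each 10-minute DF block holds 10 × 60 × 30 − 9 × 2 = 17982 frames. 51307 ÷ 17982 → 2 full blocks, remainder 15343.
Within the partial block the first minute is 1800 frames and each further minute 1798, so 8 further minute boundaries passed. Total skipped labels = 18 × 2 + 2 × 8 = 52.
Non-drop label index = 51307 + 52 = 51359; at 30 labels/s that is 00:28:31:29, i.e. DF 00:28:31;29.

00:28:31;29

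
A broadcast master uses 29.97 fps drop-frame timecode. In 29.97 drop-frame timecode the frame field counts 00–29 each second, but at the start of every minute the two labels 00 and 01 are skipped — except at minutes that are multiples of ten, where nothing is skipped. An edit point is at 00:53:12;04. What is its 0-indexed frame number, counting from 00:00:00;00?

Complete 10-minute blocks: 5, each 17982 frames → 89910.
Remaining 3 whole minutes in the current block: 1800 + 2 × 1798 = 5396 frames.
Within the current minute: 12 × 30 + 4 − 2 = 362 (labels ;00/;01 skipped at this minute). Total = 89910 + 5396 + 362 = 95668.

95668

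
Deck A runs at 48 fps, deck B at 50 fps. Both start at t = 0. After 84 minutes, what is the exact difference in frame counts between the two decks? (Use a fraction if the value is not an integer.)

84 min = 5040 s.
A emits 48 × 5040 = 241920 frames; B emits 50 × 5040 = 252000.
Difference = 10080 frames; B is ahead of A.

10080 frames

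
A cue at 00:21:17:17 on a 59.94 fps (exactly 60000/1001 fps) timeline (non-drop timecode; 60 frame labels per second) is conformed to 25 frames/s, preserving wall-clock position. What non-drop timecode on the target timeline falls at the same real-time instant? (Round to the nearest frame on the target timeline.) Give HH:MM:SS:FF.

Source frame index: (0×3600 + 21×60 + 17) × 60 + 17 = 76637.
Real time: 76637 / (60000/1001) = 76713637/60000 s.
Target frame: (76713637/60000) × (25) = 76713637/2400 ≈ 31964.015 → 31964.
At 25 labels/s: frame 31964 → 00:21:18:14.

00:21:18:14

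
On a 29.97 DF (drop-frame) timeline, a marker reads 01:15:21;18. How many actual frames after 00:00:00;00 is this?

135512

As if non-drop at 30 labels/s: (1 × 3600 + 15 × 60 + 21) × 30 + 18 = 135648.
Minute boundaries passed: 75; those not divisible by 10: 75 − 7 = 68; dropped labels = 2 × 68 = 136.
Actual frame index = 135648 − 136 = 135512.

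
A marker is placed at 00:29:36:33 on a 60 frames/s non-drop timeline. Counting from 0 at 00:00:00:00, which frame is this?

Total seconds to the label: (0 × 3600 + 29 × 60 + 36) = 1776.
Frame index = 1776 × 60 + 33 = 106593.

frame 106593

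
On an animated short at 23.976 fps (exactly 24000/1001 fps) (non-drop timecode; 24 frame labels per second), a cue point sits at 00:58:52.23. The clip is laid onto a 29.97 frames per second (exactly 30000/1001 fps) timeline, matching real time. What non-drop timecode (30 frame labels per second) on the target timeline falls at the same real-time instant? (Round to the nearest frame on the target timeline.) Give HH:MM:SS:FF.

00:58:52:29

Source frame index: (0×3600 + 58×60 + 52) × 24 + 23 = 84791.
Real time: 84791 / (24000/1001) = 84875791/24000 s.
Target frame: (84875791/24000) × (30000/1001) = 423955/4 ≈ 105988.750 → 105989.
At 30 labels/s: frame 105989 → 00:58:52:29.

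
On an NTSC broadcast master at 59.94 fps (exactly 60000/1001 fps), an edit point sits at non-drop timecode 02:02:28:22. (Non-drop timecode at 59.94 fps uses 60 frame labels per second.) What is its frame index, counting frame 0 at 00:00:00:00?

440902

Total seconds to the label: (2 × 3600 + 2 × 60 + 28) = 7348.
Frame index = 7348 × 60 + 22 = 440902.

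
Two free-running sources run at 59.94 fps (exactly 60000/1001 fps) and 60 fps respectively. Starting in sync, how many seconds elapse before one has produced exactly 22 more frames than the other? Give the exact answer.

11011/30 seconds

The gap grows by |60 − 60000/1001| = 60/1001 frames per second.
Time for a 22-frame gap: 22 ÷ (60/1001) = 11011/30 s.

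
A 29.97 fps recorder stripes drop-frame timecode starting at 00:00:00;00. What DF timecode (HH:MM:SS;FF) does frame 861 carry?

Each 10-minute DF block holds 10 × 60 × 30 − 9 × 2 = 17982 frames. 861 ÷ 17982 → 0 full blocks, remainder 861.
Within the partial block the first minute is 1800 frames and each further minute 1798, so 0 further minute boundaries passed. Total skipped labels = 18 × 0 + 2 × 0 = 0.
Non-drop label index = 861 + 0 = 861; at 30 labels/s that is 00:00:28:21, i.e. DF 00:00:28;21.

00:00:28;21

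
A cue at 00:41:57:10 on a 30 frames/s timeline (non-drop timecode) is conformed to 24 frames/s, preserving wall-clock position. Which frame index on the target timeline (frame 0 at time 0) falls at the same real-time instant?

frame 60416

Source frame index: (0×3600 + 41×60 + 57) × 30 + 10 = 75520.
Real time: 75520 / (30) = 7552/3 s.
Target frame: (7552/3) × (24) = 60416.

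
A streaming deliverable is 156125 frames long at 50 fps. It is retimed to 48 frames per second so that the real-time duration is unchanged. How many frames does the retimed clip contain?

Target frames = source frames × (target rate / source rate) = 156125 × (48)/(50) = 156125 × 24/25 = 149880.

149880 frames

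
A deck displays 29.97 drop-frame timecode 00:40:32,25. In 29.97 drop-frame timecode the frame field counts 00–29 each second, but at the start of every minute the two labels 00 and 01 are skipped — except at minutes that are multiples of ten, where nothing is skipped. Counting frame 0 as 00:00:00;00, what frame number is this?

72913

As if non-drop at 30 labels/s: (0 × 3600 + 40 × 60 + 32) × 30 + 25 = 72985.
Minute boundaries passed: 40; those not divisible by 10: 40 − 4 = 36; dropped labels = 2 × 36 = 72.
Actual frame index = 72985 − 72 = 72913.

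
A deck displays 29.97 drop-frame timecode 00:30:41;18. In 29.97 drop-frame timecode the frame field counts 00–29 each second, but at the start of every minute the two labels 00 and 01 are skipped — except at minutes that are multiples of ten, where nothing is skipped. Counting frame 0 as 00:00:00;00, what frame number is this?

55194

Complete 10-minute blocks: 3, each 17982 frames → 53946.
Remaining 0 whole minutes in the current block: 0 frames.
Within the current minute: 41 × 30 + 18 = 1248. Total = 53946 + 0 + 1248 = 55194.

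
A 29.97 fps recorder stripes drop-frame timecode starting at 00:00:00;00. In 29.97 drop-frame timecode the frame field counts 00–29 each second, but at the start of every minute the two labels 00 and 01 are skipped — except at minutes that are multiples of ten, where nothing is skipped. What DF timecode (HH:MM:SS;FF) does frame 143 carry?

Each 10-minute DF block holds 10 × 60 × 30 − 9 × 2 = 17982 frames. 143 ÷ 17982 → 0 full blocks, remainder 143.
Within the partial block the first minute is 1800 frames and each further minute 1798, so 0 further minute boundaries passed. Total skipped labels = 18 × 0 + 2 × 0 = 0.
Non-drop label index = 143 + 0 = 143; at 30 labels/s that is 00:00:04:23, i.e. DF 00:00:04;23.

00:00:04;23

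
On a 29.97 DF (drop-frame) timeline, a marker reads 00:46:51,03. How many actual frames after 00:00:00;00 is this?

84249

As if non-drop at 30 labels/s: (0 × 3600 + 46 × 60 + 51) × 30 + 3 = 84333.
Minute boundaries passed: 46; those not divisible by 10: 46 − 4 = 42; dropped labels = 2 × 42 = 84.
Actual frame index = 84333 − 84 = 84249.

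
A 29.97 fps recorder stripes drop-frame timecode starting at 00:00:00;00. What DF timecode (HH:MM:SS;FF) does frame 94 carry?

Ten DF minutes hold 17982 frames, so frame 94 lies in block 0 (frames 0–17981) with 94 frames into that block.
The block's first minute is 1800 frames and the rest 1798 each; 94 frames reaches minute 0, so 0 × 18 + 0 × 2 = 0 labels have been skipped so far.
Adding those back, label number 94 + 0 = 94 at 30 labels/s is 3 s + 4 f = 0 h 0 min 3 s frame 4, i.e. 00:00:03;04.

00:00:03;04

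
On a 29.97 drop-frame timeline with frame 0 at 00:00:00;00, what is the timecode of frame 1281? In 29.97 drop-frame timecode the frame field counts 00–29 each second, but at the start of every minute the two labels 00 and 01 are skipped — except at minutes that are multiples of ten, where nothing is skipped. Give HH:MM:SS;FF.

00:00:42;21

Each 10-minute DF block holds 10 × 60 × 30 − 9 × 2 = 17982 frames. 1281 ÷ 17982 → 0 full blocks, remainder 1281.
Within the partial block the first minute is 1800 frames and each further minute 1798, so 0 further minute boundaries passed. Total skipped labels = 18 × 0 + 2 × 0 = 0.
Non-drop label index = 1281 + 0 = 1281; at 30 labels/s that is 00:00:42:21, i.e. DF 00:00:42;21.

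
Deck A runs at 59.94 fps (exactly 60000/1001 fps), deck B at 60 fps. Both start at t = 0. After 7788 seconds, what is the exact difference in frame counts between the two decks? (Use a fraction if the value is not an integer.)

A emits 60000/1001 × 7788 = 42480000/91 frames; B emits 60 × 7788 = 467280.
Difference = 42480/91 frames (≈ 466.8132); B is ahead of A.

42480/91 frames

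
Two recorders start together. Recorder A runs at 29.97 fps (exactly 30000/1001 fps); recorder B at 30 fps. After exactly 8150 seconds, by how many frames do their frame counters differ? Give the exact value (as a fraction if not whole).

244500/1001 frames

A emits 30000/1001 × 8150 = 244500000/1001 frames; B emits 30 × 8150 = 244500.
Difference = 244500/1001 frames (≈ 244.2557); B is ahead of A.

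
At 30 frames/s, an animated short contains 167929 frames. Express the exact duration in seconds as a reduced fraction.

167929/30 seconds

Running time = 167929 ÷ (30) = 167929 × 1/30 = 167929/30 s.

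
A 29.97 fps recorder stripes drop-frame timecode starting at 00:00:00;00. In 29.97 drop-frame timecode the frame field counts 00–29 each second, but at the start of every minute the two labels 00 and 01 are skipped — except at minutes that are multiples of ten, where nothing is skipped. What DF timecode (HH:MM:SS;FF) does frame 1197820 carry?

11:06:07;10

Ten DF minutes hold 17982 frames, so frame 1197820 lies in block 66 (frames 1186812–1204793) with 11008 frames into that block.
The block's first minute is 1800 frames and the rest 1798 each; 11008 frames reaches minute 6, so 66 × 18 + 6 × 2 = 1200 labels have been skipped so far.
Adding those back, label number 1197820 + 1200 = 1199020 at 30 labels/s is 39967 s + 10 f = 11 h 6 min 7 s frame 10, i.e. 11:06:07;10.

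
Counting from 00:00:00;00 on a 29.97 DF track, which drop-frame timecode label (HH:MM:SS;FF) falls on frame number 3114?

Ten DF minutes hold 17982 frames, so frame 3114 lies in block 0 (frames 0–17981) with 3114 frames into that block.
The block's first minute is 1800 frames and the rest 1798 each; 3114 frames reaches minute 1, so 0 × 18 + 1 × 2 = 2 labels have been skipped so far.
Adding those back, label number 3114 + 2 = 3116 at 30 labels/s is 103 s + 26 f = 0 h 1 min 43 s frame 26, i.e. 00:01:43;26.

00:01:43;26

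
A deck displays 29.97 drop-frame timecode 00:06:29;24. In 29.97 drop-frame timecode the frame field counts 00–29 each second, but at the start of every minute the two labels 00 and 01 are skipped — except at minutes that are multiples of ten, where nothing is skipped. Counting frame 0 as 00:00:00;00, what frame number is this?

Complete 10-minute blocks: 0, each 17982 frames → 0.
Remaining 6 whole minutes in the current block: 1800 + 5 × 1798 = 10790 frames.
Within the current minute: 29 × 30 + 24 − 2 = 892 (labels ;00/;01 skipped at this minute). Total = 0 + 10790 + 892 = 11682.

11682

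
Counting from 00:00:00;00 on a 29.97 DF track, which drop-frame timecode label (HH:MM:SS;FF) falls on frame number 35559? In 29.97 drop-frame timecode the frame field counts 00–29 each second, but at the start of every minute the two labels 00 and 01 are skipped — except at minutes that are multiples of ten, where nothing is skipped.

00:19:46;15

Each 10-minute DF block holds 10 × 60 × 30 − 9 × 2 = 17982 frames. 35559 ÷ 17982 → 1 full block, remainder 17577.
Within the partial block the first minute is 1800 frames and each further minute 1798, so 9 further minute boundaries passed. Total skipped labels = 18 × 1 + 2 × 9 = 36.
Non-drop label index = 35559 + 36 = 35595; at 30 labels/s that is 00:19:46:15, i.e. DF 00:19:46;15.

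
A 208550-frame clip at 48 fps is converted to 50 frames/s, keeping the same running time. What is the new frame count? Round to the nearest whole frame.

Frames at target rate = 208550 × (50) / (48) = 2606875/12 ≈ 217239.583.
Nearest whole frame: 217240.

217240 frames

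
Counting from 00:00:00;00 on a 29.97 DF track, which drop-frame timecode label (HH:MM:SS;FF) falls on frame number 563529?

05:13:23;03

Ten DF minutes hold 17982 frames, so frame 563529 lies in block 31 (frames 557442–575423) with 6087 frames into that block.
The block's first minute is 1800 frames and the rest 1798 each; 6087 frames reaches minute 3, so 31 × 18 + 3 × 2 = 564 labels have been skipped so far.
Adding those back, label number 563529 + 564 = 564093 at 30 labels/s is 18803 s + 3 f = 5 h 13 min 23 s frame 3, i.e. 05:13:23;03.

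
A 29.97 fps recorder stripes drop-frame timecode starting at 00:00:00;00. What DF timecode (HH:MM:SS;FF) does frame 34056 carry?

00:18:56;10

Ten DF minutes hold 17982 frames, so frame 34056 lies in block 1 (frames 17982–35963) with 16074 frames into that block.
The block's first minute is 1800 frames and the rest 1798 each; 16074 frames reaches minute 8, so 1 × 18 + 8 × 2 = 34 labels have been skipped so far.
Adding those back, label number 34056 + 34 = 34090 at 30 labels/s is 1136 s + 10 f = 0 h 18 min 56 s frame 10, i.e. 00:18:56;10.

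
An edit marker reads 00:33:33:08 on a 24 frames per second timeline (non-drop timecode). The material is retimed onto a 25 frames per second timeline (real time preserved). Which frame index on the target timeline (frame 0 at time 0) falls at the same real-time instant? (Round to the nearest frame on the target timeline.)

frame 50333

Source frame index: (0×3600 + 33×60 + 33) × 24 + 8 = 48320.
Real time: 48320 / (24) = 6040/3 s.
Target frame: (6040/3) × (25) = 151000/3 ≈ 50333.333 → 50333.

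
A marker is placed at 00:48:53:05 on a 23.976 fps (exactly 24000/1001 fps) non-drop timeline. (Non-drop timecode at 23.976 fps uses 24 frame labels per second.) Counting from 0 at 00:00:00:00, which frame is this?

Total seconds to the label: (0 × 3600 + 48 × 60 + 53) = 2933.
Frame index = 2933 × 24 + 5 = 70397.

70397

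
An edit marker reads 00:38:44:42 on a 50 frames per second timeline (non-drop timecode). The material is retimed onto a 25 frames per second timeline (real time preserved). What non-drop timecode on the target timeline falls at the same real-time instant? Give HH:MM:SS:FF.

Source frame index: (0×3600 + 38×60 + 44) × 50 + 42 = 116242.
Real time: 116242 / (50) = 58121/25 s.
Target frame: (58121/25) × (25) = 58121.
At 25 labels/s: frame 58121 → 00:38:44:21.

00:38:44:21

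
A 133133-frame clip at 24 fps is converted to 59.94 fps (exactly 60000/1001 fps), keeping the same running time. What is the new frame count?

332500 frames

Target frames = source frames × (target rate / source rate) = 133133 × (60000/1001)/(24) = 133133 × 2500/1001 = 332500.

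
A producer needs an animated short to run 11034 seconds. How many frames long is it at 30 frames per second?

Frames = 11034 × 30 = 331020.

331020 frames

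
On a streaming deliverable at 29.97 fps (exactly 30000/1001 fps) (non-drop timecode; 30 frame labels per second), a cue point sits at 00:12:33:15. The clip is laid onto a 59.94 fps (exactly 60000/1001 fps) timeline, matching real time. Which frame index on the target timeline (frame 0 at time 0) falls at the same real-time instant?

frame 45210

Source frame index: (0×3600 + 12×60 + 33) × 30 + 15 = 22605.
Real time: 22605 / (30000/1001) = 1508507/2000 s.
Target frame: (1508507/2000) × (60000/1001) = 45210.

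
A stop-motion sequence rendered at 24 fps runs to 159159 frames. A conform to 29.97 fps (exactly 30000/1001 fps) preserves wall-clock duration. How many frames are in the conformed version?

Target frames = source frames × (target rate / source rate) = 159159 × (30000/1001)/(24) = 159159 × 1250/1001 = 198750.

198750 frames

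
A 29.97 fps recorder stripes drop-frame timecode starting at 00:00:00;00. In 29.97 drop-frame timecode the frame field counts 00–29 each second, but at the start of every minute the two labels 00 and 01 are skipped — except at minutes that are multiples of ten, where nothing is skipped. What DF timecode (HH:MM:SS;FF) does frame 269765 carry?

Each 10-minute DF block holds 10 × 60 × 30 − 9 × 2 = 17982 frames. 269765 ÷ 17982 → 15 full blocks, remainder 35.
Within the partial block the first minute is 1800 frames and each further minute 1798, so 0 further minute boundaries passed. Total skipped labels = 18 × 15 + 2 × 0 = 270.
Non-drop label index = 269765 + 270 = 270035; at 30 labels/s that is 02:30:01:05, i.e. DF 02:30:01;05.

02:30:01;05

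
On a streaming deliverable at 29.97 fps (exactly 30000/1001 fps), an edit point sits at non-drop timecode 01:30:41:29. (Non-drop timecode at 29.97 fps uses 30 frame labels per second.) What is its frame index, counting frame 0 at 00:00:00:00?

frame 163259

Total seconds to the label: (1 × 3600 + 30 × 60 + 41) = 5441.
Frame index = 5441 × 30 + 29 = 163259.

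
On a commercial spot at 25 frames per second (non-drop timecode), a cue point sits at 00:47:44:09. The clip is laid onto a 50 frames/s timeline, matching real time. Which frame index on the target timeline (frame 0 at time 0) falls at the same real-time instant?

Source frame index: (0×3600 + 47×60 + 44) × 25 + 9 = 71609.
Real time: 71609 / (25) = 71609/25 s.
Target frame: (71609/25) × (50) = 143218.

frame 143218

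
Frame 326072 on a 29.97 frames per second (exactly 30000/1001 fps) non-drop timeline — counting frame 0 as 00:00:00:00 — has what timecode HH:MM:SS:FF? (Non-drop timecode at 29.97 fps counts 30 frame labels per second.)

326072 ÷ 30 = 10869 full seconds, remainder 2 frames.
10869 s = 3 h 1 min 9 s.
Timecode: 03:01:09:02.

03:01:09:02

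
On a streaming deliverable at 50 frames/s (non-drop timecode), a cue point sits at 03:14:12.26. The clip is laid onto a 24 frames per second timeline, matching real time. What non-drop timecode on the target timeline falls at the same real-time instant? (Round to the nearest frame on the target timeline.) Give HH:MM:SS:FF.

03:14:12:12

Source frame index: (3×3600 + 14×60 + 12) × 50 + 26 = 582626.
Real time: 582626 / (50) = 291313/25 s.
Target frame: (291313/25) × (24) = 6991512/25 ≈ 279660.480 → 279660.
At 24 labels/s: frame 279660 → 03:14:12:12.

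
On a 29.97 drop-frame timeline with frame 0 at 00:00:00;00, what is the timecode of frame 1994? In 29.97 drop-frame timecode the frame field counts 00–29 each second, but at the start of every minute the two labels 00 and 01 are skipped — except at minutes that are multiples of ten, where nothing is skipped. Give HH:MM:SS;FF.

Ten DF minutes hold 17982 frames, so frame 1994 lies in block 0 (frames 0–17981) with 1994 frames into that block.
The block's first minute is 1800 frames and the rest 1798 each; 1994 frames reaches minute 1, so 0 × 18 + 1 × 2 = 2 labels have been skipped so far.
Adding those back, label number 1994 + 2 = 1996 at 30 labels/s is 66 s + 16 f = 0 h 1 min 6 s frame 16, i.e. 00:01:06;16.

00:01:06;16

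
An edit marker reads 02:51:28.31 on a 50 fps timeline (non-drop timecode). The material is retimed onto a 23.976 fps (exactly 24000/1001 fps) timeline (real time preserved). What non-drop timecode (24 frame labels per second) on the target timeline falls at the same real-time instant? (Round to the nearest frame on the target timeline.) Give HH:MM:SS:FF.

Source frame index: (2×3600 + 51×60 + 28) × 50 + 31 = 514431.
Real time: 514431 / (50) = 514431/50 s.
Target frame: (514431/50) × (24000/1001) = 246926880/1001 ≈ 246680.200 → 246680.
At 24 labels/s: frame 246680 → 02:51:18:08.

02:51:18:08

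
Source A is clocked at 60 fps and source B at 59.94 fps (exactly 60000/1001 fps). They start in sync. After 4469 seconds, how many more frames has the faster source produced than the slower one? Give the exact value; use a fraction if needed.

A emits 60 × 4469 = 268140 frames; B emits 60000/1001 × 4469 = 268140000/1001.
Difference = 268140/1001 frames (≈ 267.8721); B is behind A.

268140/1001 frames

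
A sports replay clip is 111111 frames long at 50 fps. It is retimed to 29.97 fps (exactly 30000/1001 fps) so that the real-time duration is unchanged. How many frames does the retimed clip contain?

66600 frames

Target frames = source frames × (target rate / source rate) = 111111 × (30000/1001)/(50) = 111111 × 600/1001 = 66600.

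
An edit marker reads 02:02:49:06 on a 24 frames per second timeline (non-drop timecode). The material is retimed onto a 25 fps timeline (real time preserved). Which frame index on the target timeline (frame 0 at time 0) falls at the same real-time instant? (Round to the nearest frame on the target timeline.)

Source frame index: (2×3600 + 2×60 + 49) × 24 + 6 = 176862.
Real time: 176862 / (24) = 29477/4 s.
Target frame: (29477/4) × (25) = 736925/4 ≈ 184231.250 → 184231.

frame 184231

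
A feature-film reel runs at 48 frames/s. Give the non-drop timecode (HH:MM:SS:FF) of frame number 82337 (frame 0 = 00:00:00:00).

82337 ÷ 48 = 1715 full seconds, remainder 17 frames.
1715 s = 0 h 28 min 35 s.
Timecode: 00:28:35:17.

00:28:35:17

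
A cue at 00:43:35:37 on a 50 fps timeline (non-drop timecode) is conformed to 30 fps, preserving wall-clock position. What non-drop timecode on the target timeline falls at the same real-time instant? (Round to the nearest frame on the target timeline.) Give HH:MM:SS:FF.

Source frame index: (0×3600 + 43×60 + 35) × 50 + 37 = 130787.
Real time: 130787 / (50) = 130787/50 s.
Target frame: (130787/50) × (30) = 392361/5 ≈ 78472.200 → 78472.
At 30 labels/s: frame 78472 → 00:43:35:22.

00:43:35:22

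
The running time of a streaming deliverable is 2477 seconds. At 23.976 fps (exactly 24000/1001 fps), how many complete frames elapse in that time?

Frames = 2477 × 24000/1001 = 59448000/1001 ≈ 59388.6114.
Complete frames: 59388.

59388 frames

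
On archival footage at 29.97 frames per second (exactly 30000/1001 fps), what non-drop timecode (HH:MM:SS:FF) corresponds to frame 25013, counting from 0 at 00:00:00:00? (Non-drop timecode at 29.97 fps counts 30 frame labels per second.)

25013 ÷ 30 = 833 full seconds, remainder 23 frames.
833 s = 0 h 13 min 53 s.
Timecode: 00:13:53:23.

00:13:53:23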